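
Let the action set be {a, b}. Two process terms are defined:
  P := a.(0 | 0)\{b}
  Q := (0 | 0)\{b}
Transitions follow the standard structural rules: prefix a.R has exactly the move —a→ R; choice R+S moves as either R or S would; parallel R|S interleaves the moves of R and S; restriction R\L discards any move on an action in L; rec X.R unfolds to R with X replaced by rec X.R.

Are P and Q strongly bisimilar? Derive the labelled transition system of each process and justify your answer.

Reachable graph of P (2 states):
  m0 = a.(0 | 0)\{b} has moves --a--▸ m1
  m1 = (0 | 0)\{b} has moves stopped
Reachable graph of Q (1 states):
  n0 = (0 | 0)\{b} has moves stopped
Bisimilarity quotient blocks:
  B0 = {m0}
  B1 = {m1, n0}
m0 ∈ B0, n0 ∈ B1 → different blocks

NO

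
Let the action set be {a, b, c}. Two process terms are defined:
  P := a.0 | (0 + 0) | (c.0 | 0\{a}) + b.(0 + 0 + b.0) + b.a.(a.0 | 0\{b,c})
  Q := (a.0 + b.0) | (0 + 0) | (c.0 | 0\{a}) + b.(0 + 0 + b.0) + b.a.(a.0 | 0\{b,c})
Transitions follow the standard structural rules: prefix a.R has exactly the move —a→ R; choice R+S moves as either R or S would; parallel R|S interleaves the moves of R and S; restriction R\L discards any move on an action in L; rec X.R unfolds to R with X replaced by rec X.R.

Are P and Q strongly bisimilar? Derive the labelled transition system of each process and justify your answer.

LTS(P): 9 reachable states
  p0 = a.0 | (0 + 0) | (c.0 | 0\{a}) + b.(0 + 0 + b.0) + b.a.(a.0 | 0\{b,c}) | --a--▸ p1, --b--▸ p2, --b--▸ p3, --c--▸ p4
  p1 = 0 | (0 + 0) | (c.0 | 0\{a}) | --c--▸ p5
  p2 = 0 + 0 + b.0 | --b--▸ p6
  p3 = a.(a.0 | 0\{b,c}) | --a--▸ p7
  p4 = a.0 | (0 + 0) | (0 | 0\{a}) | --a--▸ p5
  p5 = 0 | (0 + 0) | (0 | 0\{a}) | deadlocked
  p6 = 0 | deadlocked
  p7 = a.0 | 0\{b,c} | --a--▸ p8
  p8 = 0 | 0\{b,c} | deadlocked
LTS(Q): 9 reachable states
  q0 = (a.0 + b.0) | (0 + 0) | (c.0 | 0\{a}) + b.(0 + 0 + b.0) + b.a.(a.0 | 0\{b,c}) | --a--▸ q1, --b--▸ q1, --b--▸ q2, --b--▸ q3, --c--▸ q4
  q1 = 0 | (0 + 0) | (c.0 | 0\{a}) | --c--▸ q5
  q2 = 0 + 0 + b.0 | --b--▸ q6
  q3 = a.(a.0 | 0\{b,c}) | --a--▸ q7
  q4 = (a.0 + b.0) | (0 + 0) | (0 | 0\{a}) | --a--▸ q5, --b--▸ q5
  q5 = 0 | (0 + 0) | (0 | 0\{a}) | deadlocked
  q6 = 0 | deadlocked
  q7 = a.0 | 0\{b,c} | --a--▸ q8
  q8 = 0 | 0\{b,c} | deadlocked
Partition-refinement fixed point:
  B0 = {p0}
  B1 = {p1, q1}
  B2 = {p5, p6, p8, q5, q6, q8}
  B3 = {p4, p7, q7}
  B4 = {p3, q3}
  B5 = {p2, q2}
  B6 = {q0}
  B7 = {q4}
p0 ∈ B0, q0 ∈ B6 → different blocks

NO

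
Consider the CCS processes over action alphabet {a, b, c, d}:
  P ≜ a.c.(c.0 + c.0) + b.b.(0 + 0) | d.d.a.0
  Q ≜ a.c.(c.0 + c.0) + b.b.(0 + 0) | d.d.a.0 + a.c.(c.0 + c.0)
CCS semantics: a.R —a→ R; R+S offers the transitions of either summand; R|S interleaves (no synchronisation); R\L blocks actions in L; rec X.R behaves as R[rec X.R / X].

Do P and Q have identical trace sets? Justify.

LTS(P): 15 reachable states
  s0 = a.c.(c.0 + c.0) + b.b.(0 + 0) | d.d.a.0 | ··a··> s1, ··b··> s2, ··d··> s3
  s1 = c.(c.0 + c.0) | ··c··> s4
  s2 = b.(0 + 0) | d.d.a.0 | ··b··> s5, ··d··> s6
  s3 = b.b.(0 + 0) | d.a.0 | ··b··> s6, ··d··> s7
  s4 = c.0 + c.0 | ··c··> s8
  s5 = (0 + 0) | d.d.a.0 | ··d··> s9
  s6 = b.(0 + 0) | d.a.0 | ··b··> s9, ··d··> s10
  s7 = b.b.(0 + 0) | a.0 | ··a··> s11, ··b··> s10
  s8 = 0 | deadlocked
  s9 = (0 + 0) | d.a.0 | ··d··> s12
  s10 = b.(0 + 0) | a.0 | ··a··> s13, ··b··> s12
  s11 = b.b.(0 + 0) | 0 | ··b··> s13
  s12 = (0 + 0) | a.0 | ··a··> s14
  s13 = b.(0 + 0) | 0 | ··b··> s14
  s14 = (0 + 0) | 0 | deadlocked
LTS(Q): 15 reachable states
  t0 = a.c.(c.0 + c.0) + b.b.(0 + 0) | d.d.a.0 + a.c.(c.0 + c.0) | ··a··> t1, ··b··> t2, ··d··> t3
  t1 = c.(c.0 + c.0) | ··c··> t4
  t2 = b.(0 + 0) | d.d.a.0 | ··b··> t5, ··d··> t6
  t3 = b.b.(0 + 0) | d.a.0 | ··b··> t6, ··d··> t7
  t4 = c.0 + c.0 | ··c··> t8
  t5 = (0 + 0) | d.d.a.0 | ··d··> t9
  t6 = b.(0 + 0) | d.a.0 | ··b··> t9, ··d··> t10
  t7 = b.b.(0 + 0) | a.0 | ··a··> t11, ··b··> t10
  t8 = 0 | deadlocked
  t9 = (0 + 0) | d.a.0 | ··d··> t12
  t10 = b.(0 + 0) | a.0 | ··a··> t13, ··b··> t12
  t11 = b.b.(0 + 0) | 0 | ··b··> t13
  t12 = (0 + 0) | a.0 | ··a··> t14
  t13 = b.(0 + 0) | 0 | ··b··> t14
  t14 = (0 + 0) | 0 | deadlocked
Coarsest stable partition (strong bisimilarity classes):
  B0 = {s0, t0}
  B1 = {s1, t1}
  B2 = {s4, t4}
  B3 = {s14, s8, t14, t8}
  B4 = {s2, t2}
  B5 = {s6, t6}
  B6 = {s9, t9}
  B7 = {s12, t12}
  B8 = {s10, t10}
  B9 = {s13, t13}
  B10 = {s5, t5}
  B11 = {s3, t3}
  B12 = {s7, t7}
  B13 = {s11, t11}
s0 ∈ B0, t0 ∈ B0 → same block
Bisimilar ⇒ trace-equivalent.

trace-equivalent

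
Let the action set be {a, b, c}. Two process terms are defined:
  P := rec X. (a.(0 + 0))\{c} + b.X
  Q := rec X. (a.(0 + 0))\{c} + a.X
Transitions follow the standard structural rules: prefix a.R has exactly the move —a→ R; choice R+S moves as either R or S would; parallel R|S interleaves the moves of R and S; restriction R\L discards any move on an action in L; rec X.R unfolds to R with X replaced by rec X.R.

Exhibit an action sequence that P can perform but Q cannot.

P's transition system — 2 states:
  p0 = rec X. (a.(0 + 0))\{c} + b.X | ··a··> p1, ··b··> p0
  p1 = (0 + 0)\{c} | (no moves)
Q's transition system — 2 states:
  q0 = rec X. (a.(0 + 0))\{c} + a.X | ··a··> q0, ··a··> q1
  q1 = (0 + 0)\{c} | (no moves)
Executing b from P (initial set {p0}):
  step 1 (b): {p0}
  ✓ P
Executing b from Q (initial set {q0}):
  step 1 (b): ∅  — Q cannot continue

b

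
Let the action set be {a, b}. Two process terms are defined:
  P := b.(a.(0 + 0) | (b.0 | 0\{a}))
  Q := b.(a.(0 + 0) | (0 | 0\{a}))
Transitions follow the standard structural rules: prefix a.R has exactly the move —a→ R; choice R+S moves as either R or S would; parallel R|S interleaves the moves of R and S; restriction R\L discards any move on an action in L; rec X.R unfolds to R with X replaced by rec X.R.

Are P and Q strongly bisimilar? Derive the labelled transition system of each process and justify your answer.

LTS(P): 5 reachable states
  m0 = b.(a.(0 + 0) | (b.0 | 0\{a})) → —b→ m1
  m1 = a.(0 + 0) | (b.0 | 0\{a}) → —a→ m2, —b→ m3
  m2 = (0 + 0) | (b.0 | 0\{a}) → —b→ m4
  m3 = a.(0 + 0) | (0 | 0\{a}) → —a→ m4
  m4 = (0 + 0) | (0 | 0\{a}) → stopped
LTS(Q): 3 reachable states
  n0 = b.(a.(0 + 0) | (0 | 0\{a})) → —b→ n1
  n1 = a.(0 + 0) | (0 | 0\{a}) → —a→ n2
  n2 = (0 + 0) | (0 | 0\{a}) → stopped
Partition-refinement fixed point:
  B0 = {m0}
  B1 = {m1}
  B2 = {m2}
  B3 = {m4, n2}
  B4 = {m3, n1}
  B5 = {n0}
m0 ∈ B0, n0 ∈ B5 → different blocks

NO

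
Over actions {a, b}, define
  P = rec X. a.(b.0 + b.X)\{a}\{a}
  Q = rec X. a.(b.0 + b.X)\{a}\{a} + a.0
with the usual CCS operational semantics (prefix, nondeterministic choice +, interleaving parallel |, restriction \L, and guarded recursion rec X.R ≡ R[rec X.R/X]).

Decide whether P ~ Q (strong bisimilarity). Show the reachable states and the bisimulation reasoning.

NO

LTS(P): 4 reachable states
  p0 = rec X. a.(b.0 + b.X)\{a}\{a} has moves —a→ p1
  p1 = (b.0 + b.(rec X. a.(b.0 + b.X)\{a}\{a}))\{a}\{a} has moves —b→ p2, —b→ p3
  p2 = (rec X. a.(b.0 + b.X)\{a}\{a})\{a}\{a} has moves deadlocked
  p3 = 0\{a}\{a} has moves deadlocked
LTS(Q): 5 reachable states
  q0 = rec X. a.(b.0 + b.X)\{a}\{a} + a.0 has moves —a→ q1, —a→ q2
  q1 = (b.0 + b.(rec X. a.(b.0 + b.X)\{a}\{a} + a.0))\{a}\{a} has moves —b→ q3, —b→ q4
  q2 = 0 has moves deadlocked
  q3 = (rec X. a.(b.0 + b.X)\{a}\{a} + a.0)\{a}\{a} has moves deadlocked
  q4 = 0\{a}\{a} has moves deadlocked
Coarsest stable partition (strong bisimilarity classes):
  B0 = {p0}
  B1 = {p1, q1}
  B2 = {p2, p3, q2, q3, q4}
  B3 = {q0}
p0 ∈ B0, q0 ∈ B3 → different blocks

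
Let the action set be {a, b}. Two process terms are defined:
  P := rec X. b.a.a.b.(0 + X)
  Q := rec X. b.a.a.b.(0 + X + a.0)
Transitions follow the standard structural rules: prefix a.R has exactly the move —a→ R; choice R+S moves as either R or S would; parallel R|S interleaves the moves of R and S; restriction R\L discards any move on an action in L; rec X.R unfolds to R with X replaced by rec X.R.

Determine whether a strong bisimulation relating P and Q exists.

LTS(P): 5 reachable states
  m0 = rec X. b.a.a.b.(0 + X) has moves =b=> m1
  m1 = a.a.b.(0 + (rec X. b.a.a.b.(0 + X))) has moves =a=> m2
  m2 = a.b.(0 + (rec X. b.a.a.b.(0 + X))) has moves =a=> m3
  m3 = b.(0 + (rec X. b.a.a.b.(0 + X))) has moves =b=> m4
  m4 = 0 + (rec X. b.a.a.b.(0 + X)) has moves =b=> m1
LTS(Q): 6 reachable states
  n0 = rec X. b.a.a.b.(0 + X + a.0) has moves =b=> n1
  n1 = a.a.b.(0 + (rec X. b.a.a.b.(0 + X + a.0)) + a.0) has moves =a=> n2
  n2 = a.b.(0 + (rec X. b.a.a.b.(0 + X + a.0)) + a.0) has moves =a=> n3
  n3 = b.(0 + (rec X. b.a.a.b.(0 + X + a.0)) + a.0) has moves =b=> n4
  n4 = 0 + (rec X. b.a.a.b.(0 + X + a.0)) + a.0 has moves =a=> n5, =b=> n1
  n5 = 0 has moves ∅
Bisimilarity quotient blocks:
  B0 = {m0, m4}
  B1 = {m1}
  B2 = {m2}
  B3 = {m3}
  B4 = {n0}
  B5 = {n1}
  B6 = {n2}
  B7 = {n3}
  B8 = {n4}
  B9 = {n5}
m0 ∈ B0, n0 ∈ B4 → different blocks

P ≁ Q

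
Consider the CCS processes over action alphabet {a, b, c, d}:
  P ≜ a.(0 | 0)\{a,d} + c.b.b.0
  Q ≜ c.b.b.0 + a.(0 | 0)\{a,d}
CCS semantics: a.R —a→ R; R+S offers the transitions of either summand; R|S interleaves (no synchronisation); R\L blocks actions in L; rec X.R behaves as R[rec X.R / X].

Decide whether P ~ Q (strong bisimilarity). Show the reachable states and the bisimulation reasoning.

YES

LTS(P): 5 reachable states
  m0 = a.(0 | 0)\{a,d} + c.b.b.0 ⊢ --a--▸ m1, --c--▸ m2
  m1 = (0 | 0)\{a,d} ⊢ deadlocked
  m2 = b.b.0 ⊢ --b--▸ m3
  m3 = b.0 ⊢ --b--▸ m4
  m4 = 0 ⊢ deadlocked
LTS(Q): 5 reachable states
  n0 = c.b.b.0 + a.(0 | 0)\{a,d} ⊢ --a--▸ n1, --c--▸ n2
  n1 = (0 | 0)\{a,d} ⊢ deadlocked
  n2 = b.b.0 ⊢ --b--▸ n3
  n3 = b.0 ⊢ --b--▸ n4
  n4 = 0 ⊢ deadlocked
Coarsest stable partition (strong bisimilarity classes):
  B0 = {m0, n0}
  B1 = {m1, m4, n1, n4}
  B2 = {m2, n2}
  B3 = {m3, n3}
m0 ∈ B0, n0 ∈ B0 → same block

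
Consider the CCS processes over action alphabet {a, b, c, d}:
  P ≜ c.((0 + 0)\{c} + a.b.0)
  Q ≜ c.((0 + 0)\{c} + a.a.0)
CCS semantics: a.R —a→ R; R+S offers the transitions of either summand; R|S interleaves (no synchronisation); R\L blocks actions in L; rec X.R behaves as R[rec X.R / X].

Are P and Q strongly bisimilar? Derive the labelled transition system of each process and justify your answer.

P's transition system — 4 states:
  u0 = c.((0 + 0)\{c} + a.b.0) ⊢ ··c··> u1
  u1 = (0 + 0)\{c} + a.b.0 ⊢ ··a··> u2
  u2 = b.0 ⊢ ··b··> u3
  u3 = 0 ⊢ (no moves)
Q's transition system — 4 states:
  v0 = c.((0 + 0)\{c} + a.a.0) ⊢ ··c··> v1
  v1 = (0 + 0)\{c} + a.a.0 ⊢ ··a··> v2
  v2 = a.0 ⊢ ··a··> v3
  v3 = 0 ⊢ (no moves)
Partition-refinement fixed point:
  B0 = {u0}
  B1 = {u1}
  B2 = {u2}
  B3 = {u3, v3}
  B4 = {v0}
  B5 = {v1}
  B6 = {v2}
u0 ∈ B0, v0 ∈ B4 → different blocks

P ≁ Q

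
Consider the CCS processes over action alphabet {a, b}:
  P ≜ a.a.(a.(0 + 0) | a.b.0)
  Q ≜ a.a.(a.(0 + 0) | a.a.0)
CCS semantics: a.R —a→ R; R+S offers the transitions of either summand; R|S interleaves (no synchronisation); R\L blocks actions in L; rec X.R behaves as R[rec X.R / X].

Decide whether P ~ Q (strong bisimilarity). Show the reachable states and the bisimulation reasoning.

P's transition system — 8 states:
  s0 = a.a.(a.(0 + 0) | a.b.0) :: -a-> s1
  s1 = a.(a.(0 + 0) | a.b.0) :: -a-> s2
  s2 = a.(0 + 0) | a.b.0 :: -a-> s3, -a-> s4
  s3 = (0 + 0) | a.b.0 :: -a-> s5
  s4 = a.(0 + 0) | b.0 :: -a-> s5, -b-> s6
  s5 = (0 + 0) | b.0 :: -b-> s7
  s6 = a.(0 + 0) | 0 :: -a-> s7
  s7 = (0 + 0) | 0 :: (no moves)
Q's transition system — 8 states:
  t0 = a.a.(a.(0 + 0) | a.a.0) :: -a-> t1
  t1 = a.(a.(0 + 0) | a.a.0) :: -a-> t2
  t2 = a.(0 + 0) | a.a.0 :: -a-> t3, -a-> t4
  t3 = (0 + 0) | a.a.0 :: -a-> t5
  t4 = a.(0 + 0) | a.0 :: -a-> t5, -a-> t6
  t5 = (0 + 0) | a.0 :: -a-> t7
  t6 = a.(0 + 0) | 0 :: -a-> t7
  t7 = (0 + 0) | 0 :: (no moves)
Bisimilarity quotient blocks:
  B0 = {s0}
  B1 = {s1}
  B2 = {s2}
  B3 = {s4}
  B4 = {s5}
  B5 = {s7, t7}
  B6 = {s6, t5, t6}
  B7 = {s3}
  B8 = {t0}
  B9 = {t1}
  B10 = {t2}
  B11 = {t3, t4}
s0 ∈ B0, t0 ∈ B8 → different blocks

not bisimilar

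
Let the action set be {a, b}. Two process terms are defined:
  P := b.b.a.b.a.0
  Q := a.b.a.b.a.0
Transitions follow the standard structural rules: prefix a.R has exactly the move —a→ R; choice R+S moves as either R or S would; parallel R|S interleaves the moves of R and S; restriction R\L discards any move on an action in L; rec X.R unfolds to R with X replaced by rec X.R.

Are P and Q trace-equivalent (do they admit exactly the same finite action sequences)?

NO — witness ⟨b⟩

LTS(P): 6 reachable states
  u0 = b.b.a.b.a.0 :: —b→ u1
  u1 = b.a.b.a.0 :: —b→ u2
  u2 = a.b.a.0 :: —a→ u3
  u3 = b.a.0 :: —b→ u4
  u4 = a.0 :: —a→ u5
  u5 = 0 :: deadlocked
LTS(Q): 6 reachable states
  v0 = a.b.a.b.a.0 :: —a→ v1
  v1 = b.a.b.a.0 :: —b→ v2
  v2 = a.b.a.0 :: —a→ v3
  v3 = b.a.0 :: —b→ v4
  v4 = a.0 :: —a→ v5
  v5 = 0 :: deadlocked
Trace ⟨b⟩ through P, begin at {u0}:
  [1] b ⇒ {u1}
  P completes σ.
Trace ⟨b⟩ through Q, begin at {v0}:
  [1] b ⇒ no successor for Q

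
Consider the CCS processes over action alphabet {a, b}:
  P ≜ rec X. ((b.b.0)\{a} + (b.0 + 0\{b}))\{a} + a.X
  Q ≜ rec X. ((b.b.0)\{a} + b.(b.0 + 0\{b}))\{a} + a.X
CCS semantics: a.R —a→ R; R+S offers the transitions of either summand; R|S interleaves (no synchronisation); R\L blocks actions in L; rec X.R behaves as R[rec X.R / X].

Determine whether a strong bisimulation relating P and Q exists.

NO

P's transition system — 4 states:
  p0 = rec X. ((b.b.0)\{a} + (b.0 + 0\{b}))\{a} + a.X | —a→ p0, —b→ p1, —b→ p2
  p1 = (b.0)\{a}\{a} | —b→ p3
  p2 = 0\{a} | ∅
  p3 = 0\{a}\{a} | ∅
Q's transition system — 5 states:
  q0 = rec X. ((b.b.0)\{a} + b.(b.0 + 0\{b}))\{a} + a.X | —a→ q0, —b→ q1, —b→ q2
  q1 = (b.0 + 0\{b})\{a} | —b→ q3
  q2 = (b.0)\{a}\{a} | —b→ q4
  q3 = 0\{a} | ∅
  q4 = 0\{a}\{a} | ∅
Bisimilarity quotient blocks:
  B0 = {p0}
  B1 = {p2, p3, q3, q4}
  B2 = {p1, q1, q2}
  B3 = {q0}
p0 ∈ B0, q0 ∈ B3 → different blocks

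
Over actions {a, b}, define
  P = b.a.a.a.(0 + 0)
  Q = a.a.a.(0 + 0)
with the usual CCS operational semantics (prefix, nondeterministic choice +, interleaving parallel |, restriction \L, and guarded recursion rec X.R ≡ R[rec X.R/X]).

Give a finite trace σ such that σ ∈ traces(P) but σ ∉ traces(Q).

P's transition system — 5 states:
  p0 = b.a.a.a.(0 + 0) has moves =b=> p1
  p1 = a.a.a.(0 + 0) has moves =a=> p2
  p2 = a.a.(0 + 0) has moves =a=> p3
  p3 = a.(0 + 0) has moves =a=> p4
  p4 = 0 + 0 has moves deadlocked
Q's transition system — 4 states:
  q0 = a.a.a.(0 + 0) has moves =a=> q1
  q1 = a.a.(0 + 0) has moves =a=> q2
  q2 = a.(0 + 0) has moves =a=> q3
  q3 = 0 + 0 has moves deadlocked
Trace ⟨b⟩ through P, begin at {p0}:
  after b @ step 1: {p1}
  — P admits the full trace.
Trace ⟨b⟩ through Q, begin at {q0}:
  after b @ step 1: ∅  — Q cannot continue

b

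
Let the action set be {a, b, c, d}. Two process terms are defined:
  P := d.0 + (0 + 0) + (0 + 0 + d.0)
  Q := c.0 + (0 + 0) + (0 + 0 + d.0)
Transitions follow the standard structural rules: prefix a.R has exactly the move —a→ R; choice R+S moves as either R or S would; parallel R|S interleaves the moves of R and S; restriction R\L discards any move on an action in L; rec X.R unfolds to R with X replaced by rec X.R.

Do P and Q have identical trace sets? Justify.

P's transition system — 2 states:
  p0 = d.0 + (0 + 0) + (0 + 0 + d.0) → -d-> p1
  p1 = 0 → ·
Q's transition system — 2 states:
  q0 = c.0 + (0 + 0) + (0 + 0 + d.0) → -c-> q1, -d-> q1
  q1 = 0 → ·
Executing c from Q (initial set {q0}):
  after c @ step 1: {q1}
  ✓ Q
Executing c from P (initial set {p0}):
  after c @ step 1: ∅  — P cannot continue

trace-distinct — witness ⟨c⟩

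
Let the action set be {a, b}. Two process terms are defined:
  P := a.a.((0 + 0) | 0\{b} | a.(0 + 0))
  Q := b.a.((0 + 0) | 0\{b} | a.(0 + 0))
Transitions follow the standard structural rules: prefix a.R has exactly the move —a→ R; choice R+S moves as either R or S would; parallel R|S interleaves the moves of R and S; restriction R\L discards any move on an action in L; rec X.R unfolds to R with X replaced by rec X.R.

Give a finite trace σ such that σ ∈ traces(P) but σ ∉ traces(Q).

a

LTS(P): 4 reachable states
  s0 = a.a.((0 + 0) | 0\{b} | a.(0 + 0)) has moves -a-> s1
  s1 = a.((0 + 0) | 0\{b} | a.(0 + 0)) has moves -a-> s2
  s2 = (0 + 0) | 0\{b} | a.(0 + 0) has moves -a-> s3
  s3 = (0 + 0) | 0\{b} | (0 + 0) has moves ·
LTS(Q): 4 reachable states
  t0 = b.a.((0 + 0) | 0\{b} | a.(0 + 0)) has moves -b-> t1
  t1 = a.((0 + 0) | 0\{b} | a.(0 + 0)) has moves -a-> t2
  t2 = (0 + 0) | 0\{b} | a.(0 + 0) has moves -a-> t3
  t3 = (0 + 0) | 0\{b} | (0 + 0) has moves ·
Trace ⟨a⟩ through P, begin at {s0}:
  step 1 (a): {s1}
  — P admits the full trace.
Trace ⟨a⟩ through Q, begin at {t0}:
  step 1 (a): ∅ (Q stuck)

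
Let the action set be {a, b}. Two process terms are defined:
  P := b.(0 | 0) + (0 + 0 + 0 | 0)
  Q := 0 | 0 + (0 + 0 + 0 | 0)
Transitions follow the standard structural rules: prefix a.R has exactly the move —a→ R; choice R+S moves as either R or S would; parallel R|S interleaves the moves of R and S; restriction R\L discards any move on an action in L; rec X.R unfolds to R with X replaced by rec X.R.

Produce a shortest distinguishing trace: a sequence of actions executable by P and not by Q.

b

P's transition system — 2 states:
  s0 = b.(0 | 0) + (0 + 0 + 0 | 0) :: ··b··> s1
  s1 = 0 | 0 :: (no moves)
Q's transition system — 1 states:
  t0 = 0 | 0 + (0 + 0 + 0 | 0) :: (no moves)
Trace ⟨b⟩ through P, begin at {s0}:
  after b @ step 1: {s1}
  ✓ P
Trace ⟨b⟩ through Q, begin at {t0}:
  after b @ step 1: no successor for Q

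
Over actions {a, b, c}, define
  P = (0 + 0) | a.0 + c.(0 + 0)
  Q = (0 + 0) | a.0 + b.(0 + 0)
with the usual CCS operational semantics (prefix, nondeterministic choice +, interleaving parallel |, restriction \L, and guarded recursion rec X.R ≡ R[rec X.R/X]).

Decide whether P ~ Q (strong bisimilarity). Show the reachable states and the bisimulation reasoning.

Reachable graph of P (3 states):
  s0 = (0 + 0) | a.0 + c.(0 + 0) has moves --a--▸ s1, --c--▸ s2
  s1 = (0 + 0) | 0 has moves stopped
  s2 = 0 + 0 has moves stopped
Reachable graph of Q (3 states):
  t0 = (0 + 0) | a.0 + b.(0 + 0) has moves --a--▸ t1, --b--▸ t2
  t1 = (0 + 0) | 0 has moves stopped
  t2 = 0 + 0 has moves stopped
Coarsest stable partition (strong bisimilarity classes):
  B0 = {s0}
  B1 = {s1, s2, t1, t2}
  B2 = {t0}
s0 ∈ B0, t0 ∈ B2 → different blocks

not bisimilar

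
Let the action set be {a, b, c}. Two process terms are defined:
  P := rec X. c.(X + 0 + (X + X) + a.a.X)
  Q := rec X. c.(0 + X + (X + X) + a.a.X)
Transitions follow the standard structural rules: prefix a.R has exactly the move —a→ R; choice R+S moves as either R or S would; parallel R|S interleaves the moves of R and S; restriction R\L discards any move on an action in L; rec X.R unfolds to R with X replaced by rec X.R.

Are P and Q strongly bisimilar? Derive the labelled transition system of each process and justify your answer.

YES

LTS(P): 3 reachable states
  u0 = rec X. c.(X + 0 + (X + X) + a.a.X) has moves --c--▸ u1
  u1 = (rec X. c.(X + 0 + (X + X) + a.a.X)) + 0 + ((rec X. c.(X + 0 + (X + X) + a.a.X)) + (rec X. c.(X + 0 + (X + X) + a.a.X))) + a.a.(rec X. c.(X + 0 + (X + X) + a.a.X)) has moves --a--▸ u2, --c--▸ u1
  u2 = a.(rec X. c.(X + 0 + (X + X) + a.a.X)) has moves --a--▸ u0
LTS(Q): 3 reachable states
  v0 = rec X. c.(0 + X + (X + X) + a.a.X) has moves --c--▸ v1
  v1 = 0 + (rec X. c.(0 + X + (X + X) + a.a.X)) + ((rec X. c.(0 + X + (X + X) + a.a.X)) + (rec X. c.(0 + X + (X + X) + a.a.X))) + a.a.(rec X. c.(0 + X + (X + X) + a.a.X)) has moves --a--▸ v2, --c--▸ v1
  v2 = a.(rec X. c.(0 + X + (X + X) + a.a.X)) has moves --a--▸ v0
Coarsest stable partition (strong bisimilarity classes):
  B0 = {u0, v0}
  B1 = {u1, v1}
  B2 = {u2, v2}
u0 ∈ B0, v0 ∈ B0 → same block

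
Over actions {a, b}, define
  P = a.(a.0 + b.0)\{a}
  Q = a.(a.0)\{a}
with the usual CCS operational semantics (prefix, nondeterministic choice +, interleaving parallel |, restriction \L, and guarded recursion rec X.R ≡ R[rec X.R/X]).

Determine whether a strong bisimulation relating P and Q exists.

P ≁ Q

P's transition system — 3 states:
  s0 = a.(a.0 + b.0)\{a} | —a→ s1
  s1 = (a.0 + b.0)\{a} | —b→ s2
  s2 = 0\{a} | deadlocked
Q's transition system — 2 states:
  t0 = a.(a.0)\{a} | —a→ t1
  t1 = (a.0)\{a} | deadlocked
Bisimilarity quotient blocks:
  B0 = {s0}
  B1 = {s1}
  B2 = {s2, t1}
  B3 = {t0}
s0 ∈ B0, t0 ∈ B3 → different blocks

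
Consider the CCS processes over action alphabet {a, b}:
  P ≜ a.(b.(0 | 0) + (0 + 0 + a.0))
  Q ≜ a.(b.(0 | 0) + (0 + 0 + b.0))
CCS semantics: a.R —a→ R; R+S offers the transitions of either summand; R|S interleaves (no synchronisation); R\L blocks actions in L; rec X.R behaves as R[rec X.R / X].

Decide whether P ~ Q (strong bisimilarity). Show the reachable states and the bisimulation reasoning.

Reachable graph of P (4 states):
  p0 = a.(b.(0 | 0) + (0 + 0 + a.0)) has moves =a=> p1
  p1 = b.(0 | 0) + (0 + 0 + a.0) has moves =a=> p2, =b=> p3
  p2 = 0 has moves ·
  p3 = 0 | 0 has moves ·
Reachable graph of Q (4 states):
  q0 = a.(b.(0 | 0) + (0 + 0 + b.0)) has moves =a=> q1
  q1 = b.(0 | 0) + (0 + 0 + b.0) has moves =b=> q2, =b=> q3
  q2 = 0 has moves ·
  q3 = 0 | 0 has moves ·
Partition-refinement fixed point:
  B0 = {p0}
  B1 = {p1}
  B2 = {p2, p3, q2, q3}
  B3 = {q0}
  B4 = {q1}
p0 ∈ B0, q0 ∈ B3 → different blocks

NO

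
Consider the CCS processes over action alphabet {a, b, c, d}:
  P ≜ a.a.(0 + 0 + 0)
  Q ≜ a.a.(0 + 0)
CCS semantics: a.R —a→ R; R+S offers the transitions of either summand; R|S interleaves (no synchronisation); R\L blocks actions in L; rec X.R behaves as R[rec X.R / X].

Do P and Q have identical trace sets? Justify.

P's transition system — 3 states:
  s0 = a.a.(0 + 0 + 0) → -a-> s1
  s1 = a.(0 + 0 + 0) → -a-> s2
  s2 = 0 + 0 + 0 → ∅
Q's transition system — 3 states:
  t0 = a.a.(0 + 0) → -a-> t1
  t1 = a.(0 + 0) → -a-> t2
  t2 = 0 + 0 → ∅
Coarsest stable partition (strong bisimilarity classes):
  B0 = {s0, t0}
  B1 = {s1, t1}
  B2 = {s2, t2}
s0 ∈ B0, t0 ∈ B0 → same block
Bisimilar ⇒ trace-equivalent.

trace-equivalent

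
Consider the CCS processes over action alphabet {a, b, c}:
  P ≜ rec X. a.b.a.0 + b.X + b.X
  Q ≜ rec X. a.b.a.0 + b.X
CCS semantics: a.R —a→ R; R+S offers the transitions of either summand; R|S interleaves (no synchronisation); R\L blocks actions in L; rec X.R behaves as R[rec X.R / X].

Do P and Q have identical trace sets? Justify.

LTS(P): 4 reachable states
  m0 = rec X. a.b.a.0 + b.X + b.X ⊢ ··a··> m1, ··b··> m0
  m1 = b.a.0 ⊢ ··b··> m2
  m2 = a.0 ⊢ ··a··> m3
  m3 = 0 ⊢ deadlocked
LTS(Q): 4 reachable states
  n0 = rec X. a.b.a.0 + b.X ⊢ ··a··> n1, ··b··> n0
  n1 = b.a.0 ⊢ ··b··> n2
  n2 = a.0 ⊢ ··a··> n3
  n3 = 0 ⊢ deadlocked
Partition-refinement fixed point:
  B0 = {m0, n0}
  B1 = {m1, n1}
  B2 = {m2, n2}
  B3 = {m3, n3}
m0 ∈ B0, n0 ∈ B0 → same block
Bisimilar ⇒ trace-equivalent.

traces(P) = traces(Q)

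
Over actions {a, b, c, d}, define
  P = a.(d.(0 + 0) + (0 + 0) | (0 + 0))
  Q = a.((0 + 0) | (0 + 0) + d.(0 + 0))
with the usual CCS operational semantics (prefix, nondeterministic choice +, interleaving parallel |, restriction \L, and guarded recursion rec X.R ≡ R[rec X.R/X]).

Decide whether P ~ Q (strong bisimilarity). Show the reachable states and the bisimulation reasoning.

YES

LTS(P): 3 reachable states
  u0 = a.(d.(0 + 0) + (0 + 0) | (0 + 0)) :: —a→ u1
  u1 = d.(0 + 0) + (0 + 0) | (0 + 0) :: —d→ u2
  u2 = 0 + 0 :: (no moves)
LTS(Q): 3 reachable states
  v0 = a.((0 + 0) | (0 + 0) + d.(0 + 0)) :: —a→ v1
  v1 = (0 + 0) | (0 + 0) + d.(0 + 0) :: —d→ v2
  v2 = 0 + 0 :: (no moves)
Partition-refinement fixed point:
  B0 = {u0, v0}
  B1 = {u1, v1}
  B2 = {u2, v2}
u0 ∈ B0, v0 ∈ B0 → same block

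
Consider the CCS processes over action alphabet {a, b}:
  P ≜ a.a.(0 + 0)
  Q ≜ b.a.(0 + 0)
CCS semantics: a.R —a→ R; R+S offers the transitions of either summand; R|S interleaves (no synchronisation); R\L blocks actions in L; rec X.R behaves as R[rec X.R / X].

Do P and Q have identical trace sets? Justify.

trace-distinct — witness ⟨a⟩

LTS(P): 3 reachable states
  m0 = a.a.(0 + 0) :: ··a··> m1
  m1 = a.(0 + 0) :: ··a··> m2
  m2 = 0 + 0 :: ·
LTS(Q): 3 reachable states
  n0 = b.a.(0 + 0) :: ··b··> n1
  n1 = a.(0 + 0) :: ··a··> n2
  n2 = 0 + 0 :: ·
Run σ = ⟨a⟩ on P: start {m0}
  after a @ step 1: {m1}
  — P admits the full trace.
Run σ = ⟨a⟩ on Q: start {n0}
  after a @ step 1: no successor for Q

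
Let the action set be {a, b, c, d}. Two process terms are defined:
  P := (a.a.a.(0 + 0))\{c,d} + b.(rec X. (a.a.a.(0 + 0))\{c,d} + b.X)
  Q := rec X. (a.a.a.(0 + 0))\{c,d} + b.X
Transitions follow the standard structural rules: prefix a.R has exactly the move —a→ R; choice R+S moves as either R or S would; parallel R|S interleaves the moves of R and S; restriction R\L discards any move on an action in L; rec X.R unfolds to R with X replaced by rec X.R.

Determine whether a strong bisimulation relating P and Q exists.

Reachable graph of P (5 states):
  p0 = (a.a.a.(0 + 0))\{c,d} + b.(rec X. (a.a.a.(0 + 0))\{c,d} + b.X) ⊢ =a=> p1, =b=> p2
  p1 = (a.a.(0 + 0))\{c,d} ⊢ =a=> p3
  p2 = rec X. (a.a.a.(0 + 0))\{c,d} + b.X ⊢ =a=> p1, =b=> p2
  p3 = (a.(0 + 0))\{c,d} ⊢ =a=> p4
  p4 = (0 + 0)\{c,d} ⊢ deadlocked
Reachable graph of Q (4 states):
  q0 = rec X. (a.a.a.(0 + 0))\{c,d} + b.X ⊢ =a=> q1, =b=> q0
  q1 = (a.a.(0 + 0))\{c,d} ⊢ =a=> q2
  q2 = (a.(0 + 0))\{c,d} ⊢ =a=> q3
  q3 = (0 + 0)\{c,d} ⊢ deadlocked
Partition-refinement fixed point:
  B0 = {p0, p2, q0}
  B1 = {p1, q1}
  B2 = {p3, q2}
  B3 = {p4, q3}
p0 ∈ B0, q0 ∈ B0 → same block

bisimilar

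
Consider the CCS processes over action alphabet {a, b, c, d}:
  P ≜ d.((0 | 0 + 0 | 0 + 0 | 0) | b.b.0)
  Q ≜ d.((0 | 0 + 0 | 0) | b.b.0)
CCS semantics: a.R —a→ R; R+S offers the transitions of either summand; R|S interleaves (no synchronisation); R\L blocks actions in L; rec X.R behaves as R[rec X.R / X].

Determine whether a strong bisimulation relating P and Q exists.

LTS(P): 4 reachable states
  s0 = d.((0 | 0 + 0 | 0 + 0 | 0) | b.b.0) :: --d--▸ s1
  s1 = (0 | 0 + 0 | 0 + 0 | 0) | b.b.0 :: --b--▸ s2
  s2 = (0 | 0 + 0 | 0 + 0 | 0) | b.0 :: --b--▸ s3
  s3 = (0 | 0 + 0 | 0 + 0 | 0) | 0 :: (no moves)
LTS(Q): 4 reachable states
  t0 = d.((0 | 0 + 0 | 0) | b.b.0) :: --d--▸ t1
  t1 = (0 | 0 + 0 | 0) | b.b.0 :: --b--▸ t2
  t2 = (0 | 0 + 0 | 0) | b.0 :: --b--▸ t3
  t3 = (0 | 0 + 0 | 0) | 0 :: (no moves)
Bisimilarity quotient blocks:
  B0 = {s0, t0}
  B1 = {s1, t1}
  B2 = {s2, t2}
  B3 = {s3, t3}
s0 ∈ B0, t0 ∈ B0 → same block

YES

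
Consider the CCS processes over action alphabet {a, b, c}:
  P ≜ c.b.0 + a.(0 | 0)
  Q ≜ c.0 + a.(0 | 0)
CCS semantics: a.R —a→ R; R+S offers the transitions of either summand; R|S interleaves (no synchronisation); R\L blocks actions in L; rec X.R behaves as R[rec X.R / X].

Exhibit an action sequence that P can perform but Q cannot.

cb

LTS(P): 4 reachable states
  m0 = c.b.0 + a.(0 | 0) → -a-> m1, -c-> m2
  m1 = 0 | 0 → deadlocked
  m2 = b.0 → -b-> m3
  m3 = 0 → deadlocked
LTS(Q): 3 reachable states
  n0 = c.0 + a.(0 | 0) → -a-> n1, -c-> n2
  n1 = 0 | 0 → deadlocked
  n2 = 0 → deadlocked
Executing cb from P (initial set {m0}):
  step 1 (c): {m2}
  step 2 (b): {m3}
  ✓ P
Executing cb from Q (initial set {n0}):
  step 1 (c): {n2}
  step 2 (b): ∅ (Q stuck)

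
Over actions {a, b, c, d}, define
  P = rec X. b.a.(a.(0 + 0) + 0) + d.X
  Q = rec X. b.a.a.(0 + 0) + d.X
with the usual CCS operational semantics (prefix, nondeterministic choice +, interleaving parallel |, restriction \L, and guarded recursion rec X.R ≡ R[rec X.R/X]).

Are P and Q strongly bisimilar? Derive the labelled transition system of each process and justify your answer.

YES

LTS(P): 4 reachable states
  m0 = rec X. b.a.(a.(0 + 0) + 0) + d.X has moves ··b··> m1, ··d··> m0
  m1 = a.(a.(0 + 0) + 0) has moves ··a··> m2
  m2 = a.(0 + 0) + 0 has moves ··a··> m3
  m3 = 0 + 0 has moves stopped
LTS(Q): 4 reachable states
  n0 = rec X. b.a.a.(0 + 0) + d.X has moves ··b··> n1, ··d··> n0
  n1 = a.a.(0 + 0) has moves ··a··> n2
  n2 = a.(0 + 0) has moves ··a··> n3
  n3 = 0 + 0 has moves stopped
Coarsest stable partition (strong bisimilarity classes):
  B0 = {m0, n0}
  B1 = {m1, n1}
  B2 = {m2, n2}
  B3 = {m3, n3}
m0 ∈ B0, n0 ∈ B0 → same block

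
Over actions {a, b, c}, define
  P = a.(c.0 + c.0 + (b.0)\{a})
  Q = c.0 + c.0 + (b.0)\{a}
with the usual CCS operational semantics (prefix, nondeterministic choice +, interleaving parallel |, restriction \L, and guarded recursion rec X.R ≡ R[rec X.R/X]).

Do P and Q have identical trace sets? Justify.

Reachable graph of P (4 states):
  s0 = a.(c.0 + c.0 + (b.0)\{a}) has moves ··a··> s1
  s1 = c.0 + c.0 + (b.0)\{a} has moves ··b··> s2, ··c··> s3
  s2 = 0\{a} has moves deadlocked
  s3 = 0 has moves deadlocked
Reachable graph of Q (3 states):
  t0 = c.0 + c.0 + (b.0)\{a} has moves ··b··> t1, ··c··> t2
  t1 = 0\{a} has moves deadlocked
  t2 = 0 has moves deadlocked
Executing a from P (initial set {s0}):
  after a @ step 1: {s1}
  — P admits the full trace.
Executing a from Q (initial set {t0}):
  after a @ step 1: no successor for Q

traces(P) ≠ traces(Q) — witness ⟨a⟩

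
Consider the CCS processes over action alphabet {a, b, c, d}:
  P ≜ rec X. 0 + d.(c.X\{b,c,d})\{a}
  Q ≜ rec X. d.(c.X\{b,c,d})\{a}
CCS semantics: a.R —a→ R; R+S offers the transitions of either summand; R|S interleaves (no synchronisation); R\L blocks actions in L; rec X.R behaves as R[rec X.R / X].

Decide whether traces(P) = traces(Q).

traces(P) = traces(Q)

P's transition system — 3 states:
  u0 = rec X. 0 + d.(c.X\{b,c,d})\{a} ⊢ -d-> u1
  u1 = (c.(rec X. 0 + d.(c.X\{b,c,d})\{a})\{b,c,d})\{a} ⊢ -c-> u2
  u2 = (rec X. 0 + d.(c.X\{b,c,d})\{a})\{b,c,d}\{a} ⊢ (no moves)
Q's transition system — 3 states:
  v0 = rec X. d.(c.X\{b,c,d})\{a} ⊢ -d-> v1
  v1 = (c.(rec X. d.(c.X\{b,c,d})\{a})\{b,c,d})\{a} ⊢ -c-> v2
  v2 = (rec X. d.(c.X\{b,c,d})\{a})\{b,c,d}\{a} ⊢ (no moves)
Bisimilarity quotient blocks:
  B0 = {u0, v0}
  B1 = {u1, v1}
  B2 = {u2, v2}
u0 ∈ B0, v0 ∈ B0 → same block
Bisimilar ⇒ trace-equivalent.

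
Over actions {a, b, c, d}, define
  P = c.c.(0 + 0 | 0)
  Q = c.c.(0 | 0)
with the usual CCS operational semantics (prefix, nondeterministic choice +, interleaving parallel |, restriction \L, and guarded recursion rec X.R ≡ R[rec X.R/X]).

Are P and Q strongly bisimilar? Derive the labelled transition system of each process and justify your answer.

YES

LTS(P): 3 reachable states
  s0 = c.c.(0 + 0 | 0) ⊢ -c-> s1
  s1 = c.(0 + 0 | 0) ⊢ -c-> s2
  s2 = 0 + 0 | 0 ⊢ deadlocked
LTS(Q): 3 reachable states
  t0 = c.c.(0 | 0) ⊢ -c-> t1
  t1 = c.(0 | 0) ⊢ -c-> t2
  t2 = 0 | 0 ⊢ deadlocked
Partition-refinement fixed point:
  B0 = {s0, t0}
  B1 = {s1, t1}
  B2 = {s2, t2}
s0 ∈ B0, t0 ∈ B0 → same block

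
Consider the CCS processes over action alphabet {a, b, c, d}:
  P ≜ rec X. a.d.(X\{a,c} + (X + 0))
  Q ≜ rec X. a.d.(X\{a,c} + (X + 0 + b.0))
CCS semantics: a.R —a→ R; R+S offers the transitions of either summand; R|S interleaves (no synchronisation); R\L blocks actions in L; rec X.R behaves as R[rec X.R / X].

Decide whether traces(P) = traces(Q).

NO — witness ⟨adb⟩

LTS(P): 3 reachable states
  p0 = rec X. a.d.(X\{a,c} + (X + 0)) ⊢ ··a··> p1
  p1 = d.((rec X. a.d.(X\{a,c} + (X + 0)))\{a,c} + ((rec X. a.d.(X\{a,c} + (X + 0))) + 0)) ⊢ ··d··> p2
  p2 = (rec X. a.d.(X\{a,c} + (X + 0)))\{a,c} + ((rec X. a.d.(X\{a,c} + (X + 0))) + 0) ⊢ ··a··> p1
LTS(Q): 4 reachable states
  q0 = rec X. a.d.(X\{a,c} + (X + 0 + b.0)) ⊢ ··a··> q1
  q1 = d.((rec X. a.d.(X\{a,c} + (X + 0 + b.0)))\{a,c} + ((rec X. a.d.(X\{a,c} + (X + 0 + b.0))) + 0 + b.0)) ⊢ ··d··> q2
  q2 = (rec X. a.d.(X\{a,c} + (X + 0 + b.0)))\{a,c} + ((rec X. a.d.(X\{a,c} + (X + 0 + b.0))) + 0 + b.0) ⊢ ··a··> q1, ··b··> q3
  q3 = 0 ⊢ ·
Trace ⟨adb⟩ through Q, begin at {q0}:
  after a @ step 1: {q1}
  after d @ step 2: {q2}
  after b @ step 3: {q3}
  ✓ Q
Trace ⟨adb⟩ through P, begin at {p0}:
  after a @ step 1: {p1}
  after d @ step 2: {p2}
  after b @ step 3: ∅  — P cannot continue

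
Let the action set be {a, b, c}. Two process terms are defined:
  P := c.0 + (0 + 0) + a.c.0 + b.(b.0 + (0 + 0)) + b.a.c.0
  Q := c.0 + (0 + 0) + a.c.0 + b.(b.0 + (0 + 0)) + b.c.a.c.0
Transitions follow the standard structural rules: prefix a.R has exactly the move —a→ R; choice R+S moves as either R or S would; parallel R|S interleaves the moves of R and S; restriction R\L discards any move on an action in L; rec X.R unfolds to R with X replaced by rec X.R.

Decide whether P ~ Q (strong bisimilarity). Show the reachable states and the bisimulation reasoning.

P ≁ Q

P's transition system — 5 states:
  m0 = c.0 + (0 + 0) + a.c.0 + b.(b.0 + (0 + 0)) + b.a.c.0 → -a-> m1, -b-> m2, -b-> m3, -c-> m4
  m1 = c.0 → -c-> m4
  m2 = a.c.0 → -a-> m1
  m3 = b.0 + (0 + 0) → -b-> m4
  m4 = 0 → deadlocked
Q's transition system — 6 states:
  n0 = c.0 + (0 + 0) + a.c.0 + b.(b.0 + (0 + 0)) + b.c.a.c.0 → -a-> n1, -b-> n2, -b-> n3, -c-> n4
  n1 = c.0 → -c-> n4
  n2 = b.0 + (0 + 0) → -b-> n4
  n3 = c.a.c.0 → -c-> n5
  n4 = 0 → deadlocked
  n5 = a.c.0 → -a-> n1
Partition-refinement fixed point:
  B0 = {m0}
  B1 = {m2, n5}
  B2 = {m1, n1}
  B3 = {m4, n4}
  B4 = {m3, n2}
  B5 = {n0}
  B6 = {n3}
m0 ∈ B0, n0 ∈ B5 → different blocks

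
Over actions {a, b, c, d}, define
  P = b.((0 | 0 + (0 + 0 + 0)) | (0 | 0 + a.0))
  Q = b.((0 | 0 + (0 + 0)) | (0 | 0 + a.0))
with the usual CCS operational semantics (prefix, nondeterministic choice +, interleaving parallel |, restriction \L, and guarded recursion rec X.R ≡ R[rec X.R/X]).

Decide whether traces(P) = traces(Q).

P's transition system — 3 states:
  p0 = b.((0 | 0 + (0 + 0 + 0)) | (0 | 0 + a.0)) :: —b→ p1
  p1 = (0 | 0 + (0 + 0 + 0)) | (0 | 0 + a.0) :: —a→ p2
  p2 = (0 | 0 + (0 + 0 + 0)) | 0 :: (no moves)
Q's transition system — 3 states:
  q0 = b.((0 | 0 + (0 + 0)) | (0 | 0 + a.0)) :: —b→ q1
  q1 = (0 | 0 + (0 + 0)) | (0 | 0 + a.0) :: —a→ q2
  q2 = (0 | 0 + (0 + 0)) | 0 :: (no moves)
Coarsest stable partition (strong bisimilarity classes):
  B0 = {p0, q0}
  B1 = {p1, q1}
  B2 = {p2, q2}
p0 ∈ B0, q0 ∈ B0 → same block
Bisimilar ⇒ trace-equivalent.

traces(P) = traces(Q)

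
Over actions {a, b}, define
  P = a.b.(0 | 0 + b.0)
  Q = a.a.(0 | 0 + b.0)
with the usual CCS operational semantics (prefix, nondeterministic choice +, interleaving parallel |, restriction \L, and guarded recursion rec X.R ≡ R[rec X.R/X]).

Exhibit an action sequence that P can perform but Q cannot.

ab

LTS(P): 4 reachable states
  m0 = a.b.(0 | 0 + b.0) :: -a-> m1
  m1 = b.(0 | 0 + b.0) :: -b-> m2
  m2 = 0 | 0 + b.0 :: -b-> m3
  m3 = 0 :: deadlocked
LTS(Q): 4 reachable states
  n0 = a.a.(0 | 0 + b.0) :: -a-> n1
  n1 = a.(0 | 0 + b.0) :: -a-> n2
  n2 = 0 | 0 + b.0 :: -b-> n3
  n3 = 0 :: deadlocked
Executing ab from P (initial set {m0}):
  after a @ step 1: {m1}
  after b @ step 2: {m2}
  — P admits the full trace.
Executing ab from Q (initial set {n0}):
  after a @ step 1: {n1}
  after b @ step 2: no successor for Q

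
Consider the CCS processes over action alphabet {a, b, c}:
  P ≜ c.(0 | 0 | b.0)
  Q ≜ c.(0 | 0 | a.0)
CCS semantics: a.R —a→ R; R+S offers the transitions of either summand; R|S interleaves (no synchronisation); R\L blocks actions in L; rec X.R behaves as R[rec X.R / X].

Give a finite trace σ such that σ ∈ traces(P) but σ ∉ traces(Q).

P's transition system — 3 states:
  s0 = c.(0 | 0 | b.0) has moves —c→ s1
  s1 = 0 | 0 | b.0 has moves —b→ s2
  s2 = 0 | 0 | 0 has moves ·
Q's transition system — 3 states:
  t0 = c.(0 | 0 | a.0) has moves —c→ t1
  t1 = 0 | 0 | a.0 has moves —a→ t2
  t2 = 0 | 0 | 0 has moves ·
Run σ = ⟨cb⟩ on P: start {s0}
  after c @ step 1: {s1}
  after b @ step 2: {s2}
  — P admits the full trace.
Run σ = ⟨cb⟩ on Q: start {t0}
  after c @ step 1: {t1}
  after b @ step 2: ∅  — Q cannot continue

cb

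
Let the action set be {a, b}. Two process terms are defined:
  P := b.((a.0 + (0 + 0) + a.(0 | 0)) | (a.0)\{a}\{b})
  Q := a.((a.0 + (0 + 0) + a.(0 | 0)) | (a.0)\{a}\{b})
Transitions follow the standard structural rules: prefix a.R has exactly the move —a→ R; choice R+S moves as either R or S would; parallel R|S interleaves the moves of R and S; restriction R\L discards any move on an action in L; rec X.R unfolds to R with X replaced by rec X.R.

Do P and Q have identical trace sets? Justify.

P's transition system — 4 states:
  m0 = b.((a.0 + (0 + 0) + a.(0 | 0)) | (a.0)\{a}\{b}) ⊢ -b-> m1
  m1 = (a.0 + (0 + 0) + a.(0 | 0)) | (a.0)\{a}\{b} ⊢ -a-> m2, -a-> m3
  m2 = 0 | (a.0)\{a}\{b} ⊢ (no moves)
  m3 = 0 | 0 | (a.0)\{a}\{b} ⊢ (no moves)
Q's transition system — 4 states:
  n0 = a.((a.0 + (0 + 0) + a.(0 | 0)) | (a.0)\{a}\{b}) ⊢ -a-> n1
  n1 = (a.0 + (0 + 0) + a.(0 | 0)) | (a.0)\{a}\{b} ⊢ -a-> n2, -a-> n3
  n2 = 0 | (a.0)\{a}\{b} ⊢ (no moves)
  n3 = 0 | 0 | (a.0)\{a}\{b} ⊢ (no moves)
Trace ⟨b⟩ through P, begin at {m0}:
  step 1 (b): {m1}
  — P admits the full trace.
Trace ⟨b⟩ through Q, begin at {n0}:
  step 1 (b): ∅ (Q stuck)

NO — witness ⟨b⟩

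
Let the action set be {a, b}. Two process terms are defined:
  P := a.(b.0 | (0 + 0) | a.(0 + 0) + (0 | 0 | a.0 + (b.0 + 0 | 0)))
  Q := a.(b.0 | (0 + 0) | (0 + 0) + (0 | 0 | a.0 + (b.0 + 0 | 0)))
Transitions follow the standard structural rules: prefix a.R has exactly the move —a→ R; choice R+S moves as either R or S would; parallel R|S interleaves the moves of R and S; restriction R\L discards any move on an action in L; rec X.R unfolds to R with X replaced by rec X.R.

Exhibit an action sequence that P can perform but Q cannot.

P's transition system — 7 states:
  p0 = a.(b.0 | (0 + 0) | a.(0 + 0) + (0 | 0 | a.0 + (b.0 + 0 | 0))) :: =a=> p1
  p1 = b.0 | (0 + 0) | a.(0 + 0) + (0 | 0 | a.0 + (b.0 + 0 | 0)) :: =a=> p2, =a=> p3, =b=> p4, =b=> p5
  p2 = 0 | 0 | 0 :: (no moves)
  p3 = b.0 | (0 + 0) | (0 + 0) :: =b=> p6
  p4 = 0 :: (no moves)
  p5 = 0 | (0 + 0) | a.(0 + 0) :: =a=> p6
  p6 = 0 | (0 + 0) | (0 + 0) :: (no moves)
Q's transition system — 5 states:
  q0 = a.(b.0 | (0 + 0) | (0 + 0) + (0 | 0 | a.0 + (b.0 + 0 | 0))) :: =a=> q1
  q1 = b.0 | (0 + 0) | (0 + 0) + (0 | 0 | a.0 + (b.0 + 0 | 0)) :: =a=> q2, =b=> q3, =b=> q4
  q2 = 0 | 0 | 0 :: (no moves)
  q3 = 0 :: (no moves)
  q4 = 0 | (0 + 0) | (0 + 0) :: (no moves)
Executing aab from P (initial set {p0}):
  after a @ step 1: {p1}
  after a @ step 2: {p2, p3}
  after b @ step 3: {p6}
  P completes σ.
Executing aab from Q (initial set {q0}):
  after a @ step 1: {q1}
  after a @ step 2: {q2}
  after b @ step 3: no successor for Q

aab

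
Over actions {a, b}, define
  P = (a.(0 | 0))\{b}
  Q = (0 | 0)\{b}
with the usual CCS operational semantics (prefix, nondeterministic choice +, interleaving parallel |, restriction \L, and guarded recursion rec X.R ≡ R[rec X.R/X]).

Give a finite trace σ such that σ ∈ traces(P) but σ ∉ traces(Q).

Reachable graph of P (2 states):
  m0 = (a.(0 | 0))\{b} | -a-> m1
  m1 = (0 | 0)\{b} | deadlocked
Reachable graph of Q (1 states):
  n0 = (0 | 0)\{b} | deadlocked
Executing a from P (initial set {m0}):
  [1] a ⇒ {m1}
  ✓ P
Executing a from Q (initial set {n0}):
  [1] a ⇒ ∅  — Q cannot continue

a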